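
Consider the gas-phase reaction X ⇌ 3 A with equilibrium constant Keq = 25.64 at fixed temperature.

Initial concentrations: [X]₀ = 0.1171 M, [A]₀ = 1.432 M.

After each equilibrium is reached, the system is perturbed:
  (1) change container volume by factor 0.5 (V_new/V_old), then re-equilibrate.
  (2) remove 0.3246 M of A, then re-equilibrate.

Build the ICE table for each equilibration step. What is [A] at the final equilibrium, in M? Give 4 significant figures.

Q₀ = 25.08 vs Keq = 25.64 ⇒ Q<K, forward
Step 1:
                    X           A
  I            0.1171       1.432
  C         -0.001494    0.004481
  E            0.1156       1.436
  solve Keq expr → x = 0.001494; check Q = 25.64
Then change container volume by factor 0.5 (V_new/V_old).
Step 2:
                    X           A
  I            0.2312       2.873
  C            0.2096     -0.6288
  E            0.4408       2.244
  solve Keq expr → x = -0.2096; check Q = 25.64
Then remove 0.3246 M of A.
Step 3:
                    X           A
  I            0.4408        1.92
  C          -0.06773      0.2032
  E            0.3731       2.123
  solve Keq expr → x = 0.06773; check Q = 25.64

[A]_eq = 2.123 M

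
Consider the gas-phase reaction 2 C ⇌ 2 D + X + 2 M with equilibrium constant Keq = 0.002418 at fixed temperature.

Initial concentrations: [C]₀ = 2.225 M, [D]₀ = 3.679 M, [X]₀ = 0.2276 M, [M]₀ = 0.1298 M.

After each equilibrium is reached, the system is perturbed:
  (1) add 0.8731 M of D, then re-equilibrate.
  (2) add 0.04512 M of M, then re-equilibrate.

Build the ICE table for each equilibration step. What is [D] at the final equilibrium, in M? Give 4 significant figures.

Q₀ = 0.01048 vs Keq = 0.002418 ⇒ Q>K, reverse
Step 1:
                   C          D          X          M
  I            2.225      3.679     0.2276     0.1298
  C          0.05996   -0.05996   -0.02998   -0.05996
  E            2.285      3.619     0.1976    0.06984
  solve Keq expr → x = -0.02998; check Q = 0.002418
Then add 0.8731 M of D.
Step 2:
                   C          D          X          M
  I            2.285      4.492     0.1976    0.06984
  C          0.01222   -0.01222  -0.006111   -0.01222
  E            2.297       4.48     0.1915    0.05762
  solve Keq expr → x = -0.006111; check Q = 0.002418
Then add 0.04512 M of M.
Step 3:
                   C          D          X          M
  I            2.297       4.48     0.1915     0.1027
  C          0.04021   -0.04021    -0.0201   -0.04021
  E            2.337       4.44     0.1714    0.06253
  solve Keq expr → x = -0.0201; check Q = 0.002418

[D]_eq = 4.44 M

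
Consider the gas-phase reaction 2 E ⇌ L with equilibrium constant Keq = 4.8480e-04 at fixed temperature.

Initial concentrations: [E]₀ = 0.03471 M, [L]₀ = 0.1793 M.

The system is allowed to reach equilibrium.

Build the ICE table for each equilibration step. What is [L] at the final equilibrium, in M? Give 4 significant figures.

Q₀ = 148.8 vs Keq = 4.8480e-04 ⇒ Q>K, reverse
Step 1:
                   E          L
  Initial    0.03471     0.1793
  Change      0.3585    -0.1792
  Equil       0.3932 7.4938e-05
  solve Keq expr → x = -0.1792; check Q = 4.8480e-04

[L]_eq = 7.4938e-05 M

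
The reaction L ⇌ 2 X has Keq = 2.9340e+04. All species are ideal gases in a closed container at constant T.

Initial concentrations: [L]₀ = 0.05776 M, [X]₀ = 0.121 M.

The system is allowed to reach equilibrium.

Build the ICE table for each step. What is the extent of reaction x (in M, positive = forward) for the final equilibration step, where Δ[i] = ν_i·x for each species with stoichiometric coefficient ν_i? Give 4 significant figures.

Q₀ = 0.2535 vs Keq = 2.9340e+04 ⇒ Q<K, forward
Step 1:
                   L          X
  I          0.05776      0.121
  C         -0.05776     0.1155
  E       1.9066e-06     0.2365
  solve Keq expr → x = 0.05776; check Q = 2.9340e+04

x = 0.05776 M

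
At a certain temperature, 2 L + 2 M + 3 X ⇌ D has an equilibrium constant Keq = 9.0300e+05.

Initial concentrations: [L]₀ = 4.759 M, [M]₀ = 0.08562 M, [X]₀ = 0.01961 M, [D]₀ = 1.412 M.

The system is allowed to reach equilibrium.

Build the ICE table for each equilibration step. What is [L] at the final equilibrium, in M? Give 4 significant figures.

Q₀ = 1.1278e+06 vs Keq = 9.0300e+05 ⇒ Q>K, reverse
Step 1:
                   L          M          X          D
  init         4.759    0.08562    0.01961      1.412
  Δ       9.0392e-04 9.0392e-04   0.001356 -4.5196e-04
  eq            4.76    0.08652    0.02097      1.412
  solve Keq expr → x = -4.5196e-04; check Q = 9.0300e+05

[L]_eq = 4.76 M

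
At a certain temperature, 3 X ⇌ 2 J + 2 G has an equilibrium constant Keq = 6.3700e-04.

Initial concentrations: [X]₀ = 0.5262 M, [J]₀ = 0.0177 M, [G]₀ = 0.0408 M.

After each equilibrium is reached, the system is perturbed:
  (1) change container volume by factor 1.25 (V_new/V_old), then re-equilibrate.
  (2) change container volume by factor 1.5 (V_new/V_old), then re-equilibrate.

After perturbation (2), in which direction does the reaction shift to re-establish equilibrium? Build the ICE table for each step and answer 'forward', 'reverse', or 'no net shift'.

Q₀ = 3.5794e-06 vs Keq = 6.3700e-04 ⇒ Q<K, forward
Step 1:
                  X         J         G
  Initial    0.5262    0.0177    0.0408
  Change   -0.08606   0.05737   0.05737
  Equil      0.4401   0.07507   0.09817
  solve Keq expr → x = 0.02869; check Q = 6.3700e-04
Then change container volume by factor 1.25 (V_new/V_old).
Step 2:
                  X         J         G
  Initial    0.3521   0.06006   0.07854
  Change  -0.004762  0.003175  0.003175
  Equil      0.3474   0.06323   0.08171
  solve Keq expr → x = 0.001587; check Q = 6.3700e-04
Then change container volume by factor 1.5 (V_new/V_old).
Step 3:
                  X         J         G
  Initial    0.2316   0.04215   0.05447
  Change  -0.006057  0.004038  0.004038
  Equil      0.2255   0.04619   0.05851
  solve Keq expr → x = 0.002019; check Q = 6.3700e-04

Direction: forward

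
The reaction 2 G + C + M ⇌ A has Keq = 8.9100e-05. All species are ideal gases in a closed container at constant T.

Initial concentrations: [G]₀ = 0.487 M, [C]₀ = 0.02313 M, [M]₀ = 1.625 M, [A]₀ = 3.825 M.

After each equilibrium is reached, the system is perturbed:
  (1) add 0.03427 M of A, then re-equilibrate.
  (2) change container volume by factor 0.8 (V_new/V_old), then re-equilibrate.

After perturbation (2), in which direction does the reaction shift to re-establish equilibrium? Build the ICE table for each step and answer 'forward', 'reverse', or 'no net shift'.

Direction: forward

Q₀ = 429.1 vs Keq = 8.9100e-05 ⇒ Q>K, reverse
Step 1:
                  G         C         M         A
  I           0.487   0.02313     1.625     3.825
  C           7.427     3.714     3.714    -3.714
  E           7.914     3.737     5.339    0.1113
  solve Keq expr → x = -3.714; check Q = 8.9100e-05
Then add 0.03427 M of A.
Step 2:
                  G         C         M         A
  I           7.914     3.737     5.339    0.1456
  C         0.06185   0.03093   0.03093  -0.03093
  E           7.976     3.768      5.37    0.1147
  solve Keq expr → x = -0.03093; check Q = 8.9100e-05
Then change container volume by factor 0.8 (V_new/V_old).
Step 3:
                  G         C         M         A
  I            9.97      4.71     6.712    0.1433
  C         -0.2265   -0.1132   -0.1132    0.1132
  E           9.744     4.596     6.599    0.2566
  solve Keq expr → x = 0.1132; check Q = 8.9100e-05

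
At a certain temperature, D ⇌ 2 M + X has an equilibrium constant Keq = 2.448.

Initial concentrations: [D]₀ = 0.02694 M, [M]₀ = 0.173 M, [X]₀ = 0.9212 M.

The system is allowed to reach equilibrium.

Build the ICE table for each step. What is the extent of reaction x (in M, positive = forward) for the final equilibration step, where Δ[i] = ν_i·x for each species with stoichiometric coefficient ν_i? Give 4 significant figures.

x = 0.01211 M

Q₀ = 1.023 vs Keq = 2.448 ⇒ Q<K, forward
Step 1:
                    D           M           X
  Initial     0.02694       0.173      0.9212
  Change     -0.01211     0.02422     0.01211
  Equil       0.01483      0.1972      0.9333
  solve Keq expr → x = 0.01211; check Q = 2.448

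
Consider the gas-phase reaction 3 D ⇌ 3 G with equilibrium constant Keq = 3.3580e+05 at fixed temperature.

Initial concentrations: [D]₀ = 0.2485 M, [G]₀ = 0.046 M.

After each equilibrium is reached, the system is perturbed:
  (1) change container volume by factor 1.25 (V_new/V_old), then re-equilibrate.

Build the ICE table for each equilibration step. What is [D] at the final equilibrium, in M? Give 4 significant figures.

Q₀ = 0.006343 vs Keq = 3.3580e+05 ⇒ Q<K, forward
Step 1:
                   D          G
  I           0.2485      0.046
  C          -0.2443     0.2443
  E         0.004177     0.2903
  solve Keq expr → x = 0.08144; check Q = 3.3580e+05
Then change container volume by factor 1.25 (V_new/V_old).
Step 2:
                   D          G
  I         0.003342     0.2323
  C                0          0
  E         0.003342     0.2323
  solve Keq expr → x = 0; check Q = 3.3580e+05

[D]_eq = 0.003342 M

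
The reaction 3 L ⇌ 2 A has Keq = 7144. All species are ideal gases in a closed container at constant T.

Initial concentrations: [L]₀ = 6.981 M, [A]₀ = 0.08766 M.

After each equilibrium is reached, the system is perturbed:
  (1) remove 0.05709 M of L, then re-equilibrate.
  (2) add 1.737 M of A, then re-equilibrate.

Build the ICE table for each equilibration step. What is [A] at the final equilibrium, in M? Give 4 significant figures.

Q₀ = 2.2587e-05 vs Keq = 7144 ⇒ Q<K, forward
Step 1:
                   L          A
  Initial      6.981    0.08766
  Change      -6.836      4.558
  Equil       0.1446      4.645
  solve Keq expr → x = 2.279; check Q = 7144
Then remove 0.05709 M of L.
Step 2:
                   L          A
  Initial    0.08746      4.645
  Change     0.05631   -0.03754
  Equil       0.1438      4.608
  solve Keq expr → x = -0.01877; check Q = 7144
Then add 1.737 M of A.
Step 3:
                   L          A
  Initial     0.1438      6.345
  Change     0.03375    -0.0225
  Equil       0.1775      6.322
  solve Keq expr → x = -0.01125; check Q = 7144

[A]_eq = 6.322 M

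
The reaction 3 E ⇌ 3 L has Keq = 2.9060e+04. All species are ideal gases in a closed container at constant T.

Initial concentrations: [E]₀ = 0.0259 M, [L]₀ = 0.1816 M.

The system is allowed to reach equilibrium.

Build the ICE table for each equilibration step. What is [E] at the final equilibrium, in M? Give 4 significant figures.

Q₀ = 344.7 vs Keq = 2.9060e+04 ⇒ Q<K, forward
Step 1:
                    E           L
  Initial      0.0259      0.1816
  Change     -0.01936     0.01936
  Equil      0.006537       0.201
  solve Keq expr → x = 0.006454; check Q = 2.9060e+04

[E]_eq = 0.006537 M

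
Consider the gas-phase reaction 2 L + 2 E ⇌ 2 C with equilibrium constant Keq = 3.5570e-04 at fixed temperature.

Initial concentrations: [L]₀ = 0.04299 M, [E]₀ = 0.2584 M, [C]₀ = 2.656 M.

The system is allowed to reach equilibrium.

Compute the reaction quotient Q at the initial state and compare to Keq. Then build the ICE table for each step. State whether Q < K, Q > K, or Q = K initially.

Q₀ = 5.7166e+04 vs Keq = 3.5570e-04 ⇒ Q>K, reverse
Step 1:
                    L           E           C
  init        0.04299      0.2584       2.656
  Δ             2.522       2.522      -2.522
  eq            2.565        2.78      0.1345
  solve Keq expr → x = -1.261; check Q = 3.5570e-04

Q₀ = 5.7166e+04; Q > K (proceeds reverse)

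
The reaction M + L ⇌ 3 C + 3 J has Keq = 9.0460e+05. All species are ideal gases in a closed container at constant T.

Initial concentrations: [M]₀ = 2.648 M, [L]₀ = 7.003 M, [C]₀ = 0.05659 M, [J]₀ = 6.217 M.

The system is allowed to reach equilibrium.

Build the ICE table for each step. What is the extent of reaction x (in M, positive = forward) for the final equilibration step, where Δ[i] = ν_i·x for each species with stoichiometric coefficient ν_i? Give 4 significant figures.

x = 2.418 M

Q₀ = 0.002348 vs Keq = 9.0460e+05 ⇒ Q<K, forward
Step 1:
                  M         L         C         J
  Initial     2.648     7.003   0.05659     6.217
  Change     -2.418    -2.418     7.253     7.253
  Equil      0.2302     4.585      7.31     13.47
  solve Keq expr → x = 2.418; check Q = 9.0460e+05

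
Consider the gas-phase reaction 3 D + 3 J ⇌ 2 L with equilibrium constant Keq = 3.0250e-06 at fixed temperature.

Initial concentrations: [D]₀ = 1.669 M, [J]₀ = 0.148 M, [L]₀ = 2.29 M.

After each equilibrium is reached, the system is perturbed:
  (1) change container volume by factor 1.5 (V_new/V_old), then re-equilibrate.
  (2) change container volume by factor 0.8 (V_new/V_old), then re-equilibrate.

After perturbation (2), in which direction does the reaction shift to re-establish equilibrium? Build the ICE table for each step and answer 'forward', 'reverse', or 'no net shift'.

Q₀ = 347.9 vs Keq = 3.0250e-06 ⇒ Q>K, reverse
Step 1:
                  D         J         L
  Initial     1.669     0.148      2.29
  Change      3.256     3.256    -2.171
  Equil       4.925     3.404    0.1194
  solve Keq expr → x = -1.085; check Q = 3.0250e-06
Then change container volume by factor 1.5 (V_new/V_old).
Step 2:
                  D         J         L
  Initial     3.283     2.269   0.07959
  Change    0.06253   0.06253  -0.04169
  Equil       3.346     2.332    0.0379
  solve Keq expr → x = -0.02084; check Q = 3.0250e-06
Then change container volume by factor 0.8 (V_new/V_old).
Step 3:
                  D         J         L
  Initial     4.182     2.915   0.04738
  Change   -0.03647  -0.03647   0.02432
  Equil       4.146     2.878   0.07169
  solve Keq expr → x = 0.01216; check Q = 3.0250e-06

Direction: forward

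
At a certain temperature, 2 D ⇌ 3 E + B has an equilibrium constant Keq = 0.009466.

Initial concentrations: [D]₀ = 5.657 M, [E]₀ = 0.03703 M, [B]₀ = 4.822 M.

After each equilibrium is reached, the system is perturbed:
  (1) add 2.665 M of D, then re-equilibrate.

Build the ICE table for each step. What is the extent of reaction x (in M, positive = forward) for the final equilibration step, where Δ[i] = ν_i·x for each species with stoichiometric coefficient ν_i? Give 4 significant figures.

x = 0.03757 M

Q₀ = 7.6510e-06 vs Keq = 0.009466 ⇒ Q<K, forward
Step 1:
                   D          E          B
  init         5.657    0.03703      4.822
  Δ           -0.231     0.3466     0.1155
  eq           5.426     0.3836      4.938
  solve Keq expr → x = 0.1155; check Q = 0.009466
Then add 2.665 M of D.
Step 2:
                   D          E          B
  init         8.091     0.3836      4.938
  Δ         -0.07515     0.1127    0.03757
  eq           8.016     0.4963      4.975
  solve Keq expr → x = 0.03757; check Q = 0.009466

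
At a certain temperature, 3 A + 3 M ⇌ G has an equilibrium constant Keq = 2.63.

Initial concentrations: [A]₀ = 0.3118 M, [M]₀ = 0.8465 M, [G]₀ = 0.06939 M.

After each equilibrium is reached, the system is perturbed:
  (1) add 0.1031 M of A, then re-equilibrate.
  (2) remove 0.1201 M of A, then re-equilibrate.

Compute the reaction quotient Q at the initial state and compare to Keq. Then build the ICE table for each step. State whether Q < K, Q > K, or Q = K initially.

Q₀ = 3.774 vs Keq = 2.63 ⇒ Q>K, reverse
Step 1:
                    A           M           G
  init         0.3118      0.8465     0.06939
  Δ            0.0202      0.0202   -0.006733
  eq            0.332      0.8667     0.06266
  solve Keq expr → x = -0.006733; check Q = 2.63
Then add 0.1031 M of A.
Step 2:
                    A           M           G
  init         0.4351      0.8667     0.06266
  Δ          -0.05198    -0.05198     0.01733
  eq           0.3831      0.8147     0.07998
  solve Keq expr → x = 0.01733; check Q = 2.63
Then remove 0.1201 M of A.
Step 3:
                    A           M           G
  init          0.263      0.8147     0.07998
  Δ            0.0606      0.0606     -0.0202
  eq           0.3236      0.8753     0.05978
  solve Keq expr → x = -0.0202; check Q = 2.63

Q₀ = 3.774; Q > K (proceeds reverse)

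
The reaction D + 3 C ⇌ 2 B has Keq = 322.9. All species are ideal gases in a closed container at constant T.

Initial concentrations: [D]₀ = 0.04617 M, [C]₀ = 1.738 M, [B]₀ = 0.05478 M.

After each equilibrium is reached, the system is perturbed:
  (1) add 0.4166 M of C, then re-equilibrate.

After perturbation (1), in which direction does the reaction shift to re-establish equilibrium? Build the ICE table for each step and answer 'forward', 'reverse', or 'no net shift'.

Q₀ = 0.01238 vs Keq = 322.9 ⇒ Q<K, forward
Step 1:
                  D         C         B
  Initial   0.04617     1.738   0.05478
  Change   -0.04615   -0.1385   0.09231
  Equil   1.6372e-05       1.6    0.1471
  solve Keq expr → x = 0.04615; check Q = 322.9
Then add 0.4166 M of C.
Step 2:
                  D         C         B
  Initial 1.6372e-05     2.016    0.1471
  Change  -8.1941e-06 -2.4582e-05 1.6388e-05
  Equil   8.1777e-06     2.016    0.1471
  solve Keq expr → x = 8.1941e-06; check Q = 322.9

Direction: forward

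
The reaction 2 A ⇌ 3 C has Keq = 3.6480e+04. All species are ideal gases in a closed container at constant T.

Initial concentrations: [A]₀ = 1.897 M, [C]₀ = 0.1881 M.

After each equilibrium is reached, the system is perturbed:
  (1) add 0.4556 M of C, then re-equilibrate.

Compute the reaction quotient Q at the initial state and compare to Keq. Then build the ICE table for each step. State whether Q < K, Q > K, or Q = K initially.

Q₀ = 0.001849 vs Keq = 3.6480e+04 ⇒ Q<K, forward
Step 1:
                   A          C
  init         1.897     0.1881
  Δ            -1.87      2.805
  eq         0.02711      2.993
  solve Keq expr → x = 0.9349; check Q = 3.6480e+04
Then add 0.4556 M of C.
Step 2:
                   A          C
  init       0.02711      3.449
  Δ         0.006283  -0.009424
  eq         0.03339      3.439
  solve Keq expr → x = -0.003141; check Q = 3.6480e+04

Q₀ = 0.001849; Q < K (proceeds forward)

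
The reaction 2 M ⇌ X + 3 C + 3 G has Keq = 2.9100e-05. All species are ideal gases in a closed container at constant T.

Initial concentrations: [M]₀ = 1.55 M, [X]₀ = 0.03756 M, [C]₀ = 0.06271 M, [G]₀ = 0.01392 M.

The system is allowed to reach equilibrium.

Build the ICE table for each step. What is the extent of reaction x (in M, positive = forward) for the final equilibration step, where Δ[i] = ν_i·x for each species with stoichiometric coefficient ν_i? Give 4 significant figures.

Q₀ = 1.0399e-11 vs Keq = 2.9100e-05 ⇒ Q<K, forward
Step 1:
                   M          X          C          G
  I             1.55    0.03756    0.06271    0.01392
  C          -0.1614    0.08068      0.242      0.242
  E            1.389     0.1182     0.3047      0.256
  solve Keq expr → x = 0.08068; check Q = 2.9100e-05

x = 0.08068 M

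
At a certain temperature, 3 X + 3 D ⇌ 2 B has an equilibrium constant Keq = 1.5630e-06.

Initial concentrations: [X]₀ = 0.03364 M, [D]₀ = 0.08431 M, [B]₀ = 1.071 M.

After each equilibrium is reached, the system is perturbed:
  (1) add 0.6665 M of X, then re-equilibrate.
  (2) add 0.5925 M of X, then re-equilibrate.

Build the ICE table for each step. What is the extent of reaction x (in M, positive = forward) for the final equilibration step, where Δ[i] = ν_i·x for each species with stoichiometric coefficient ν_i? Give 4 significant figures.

x = 0.001886 M

Q₀ = 5.0278e+07 vs Keq = 1.5630e-06 ⇒ Q>K, reverse
Step 1:
                  X         D         B
  I         0.03364   0.08431     1.071
  C           1.598     1.598    -1.065
  E           1.632     1.682  0.005685
  solve Keq expr → x = -0.5327; check Q = 1.5630e-06
Then add 0.6665 M of X.
Step 2:
                  X         D         B
  I           2.298     1.682  0.005685
  C       -0.005604 -0.005604  0.003736
  E           2.293     1.677  0.009422
  solve Keq expr → x = 0.001868; check Q = 1.5630e-06
Then add 0.5925 M of X.
Step 3:
                  X         D         B
  I           2.885     1.677  0.009422
  C       -0.005659 -0.005659  0.003773
  E           2.879     1.671   0.01319
  solve Keq expr → x = 0.001886; check Q = 1.5630e-06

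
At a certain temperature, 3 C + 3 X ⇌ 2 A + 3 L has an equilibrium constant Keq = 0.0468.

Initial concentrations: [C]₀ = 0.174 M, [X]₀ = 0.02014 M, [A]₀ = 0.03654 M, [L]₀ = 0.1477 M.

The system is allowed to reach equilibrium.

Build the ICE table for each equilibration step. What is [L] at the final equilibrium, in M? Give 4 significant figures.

[L]_eq = 0.1068 M

Q₀ = 99.97 vs Keq = 0.0468 ⇒ Q>K, reverse
Step 1:
                   C          X          A          L
  init         0.174    0.02014    0.03654     0.1477
  Δ          0.04086    0.04086   -0.02724   -0.04086
  eq          0.2149      0.061   0.009297     0.1068
  solve Keq expr → x = -0.01362; check Q = 0.0468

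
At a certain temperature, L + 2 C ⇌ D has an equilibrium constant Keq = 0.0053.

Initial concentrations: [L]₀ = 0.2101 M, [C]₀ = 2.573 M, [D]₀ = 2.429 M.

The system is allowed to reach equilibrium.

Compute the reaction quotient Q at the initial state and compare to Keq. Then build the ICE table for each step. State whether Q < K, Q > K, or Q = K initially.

Q₀ = 1.746; Q > K (proceeds reverse)

Q₀ = 1.746 vs Keq = 0.0053 ⇒ Q>K, reverse
Step 1:
                   L          C          D
  Initial     0.2101      2.573      2.429
  Change        1.95      3.899      -1.95
  Equil         2.16      6.472     0.4795
  solve Keq expr → x = -1.95; check Q = 0.0053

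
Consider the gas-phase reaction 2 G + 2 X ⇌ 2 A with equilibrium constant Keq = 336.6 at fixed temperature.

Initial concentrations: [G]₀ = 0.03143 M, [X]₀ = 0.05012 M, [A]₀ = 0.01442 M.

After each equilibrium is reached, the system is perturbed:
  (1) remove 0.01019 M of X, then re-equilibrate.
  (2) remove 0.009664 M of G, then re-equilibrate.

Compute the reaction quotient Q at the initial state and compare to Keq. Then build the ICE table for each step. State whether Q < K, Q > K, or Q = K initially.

Q₀ = 83.8; Q < K (proceeds forward)

Q₀ = 83.8 vs Keq = 336.6 ⇒ Q<K, forward
Step 1:
                  G         X         A
  I         0.03143   0.05012   0.01442
  C       -0.006072 -0.006072  0.006072
  E         0.02536   0.04405   0.02049
  solve Keq expr → x = 0.003036; check Q = 336.6
Then remove 0.01019 M of X.
Step 2:
                  G         X         A
  I         0.02536   0.03386   0.02049
  C        0.002229  0.002229 -0.002229
  E         0.02759   0.03609   0.01826
  solve Keq expr → x = -0.001114; check Q = 336.6
Then remove 0.009664 M of G.
Step 3:
                  G         X         A
  I         0.01792   0.03609   0.01826
  C        0.003124  0.003124 -0.003124
  E         0.02105   0.03921   0.01514
  solve Keq expr → x = -0.001562; check Q = 336.6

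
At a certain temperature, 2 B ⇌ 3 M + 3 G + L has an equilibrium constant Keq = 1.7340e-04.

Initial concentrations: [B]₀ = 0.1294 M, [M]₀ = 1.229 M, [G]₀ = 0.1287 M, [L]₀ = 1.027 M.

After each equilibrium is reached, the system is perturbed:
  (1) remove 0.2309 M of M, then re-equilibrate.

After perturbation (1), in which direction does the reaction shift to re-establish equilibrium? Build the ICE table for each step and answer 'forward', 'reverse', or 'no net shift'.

Direction: forward

Q₀ = 0.2427 vs Keq = 1.7340e-04 ⇒ Q>K, reverse
Step 1:
                  B         M         G         L
  init       0.1294     1.229    0.1287     1.027
  Δ         0.07425   -0.1114   -0.1114  -0.03712
  eq         0.2036     1.118   0.01733    0.9899
  solve Keq expr → x = -0.03712; check Q = 1.7340e-04
Then remove 0.2309 M of M.
Step 2:
                  B         M         G         L
  init       0.2036    0.8867   0.01733    0.9899
  Δ         -0.0028    0.0042    0.0042    0.0014
  eq         0.2008    0.8909   0.02153    0.9913
  solve Keq expr → x = 0.0014; check Q = 1.7340e-04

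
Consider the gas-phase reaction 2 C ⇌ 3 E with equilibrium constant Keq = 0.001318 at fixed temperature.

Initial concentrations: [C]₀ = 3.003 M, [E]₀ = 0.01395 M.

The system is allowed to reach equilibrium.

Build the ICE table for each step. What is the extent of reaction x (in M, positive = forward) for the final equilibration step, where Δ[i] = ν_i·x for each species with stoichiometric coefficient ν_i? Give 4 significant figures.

x = 0.06907 M

Q₀ = 3.0103e-07 vs Keq = 0.001318 ⇒ Q<K, forward
Step 1:
                    C           E
  I             3.003     0.01395
  C           -0.1381      0.2072
  E             2.865      0.2212
  solve Keq expr → x = 0.06907; check Q = 0.001318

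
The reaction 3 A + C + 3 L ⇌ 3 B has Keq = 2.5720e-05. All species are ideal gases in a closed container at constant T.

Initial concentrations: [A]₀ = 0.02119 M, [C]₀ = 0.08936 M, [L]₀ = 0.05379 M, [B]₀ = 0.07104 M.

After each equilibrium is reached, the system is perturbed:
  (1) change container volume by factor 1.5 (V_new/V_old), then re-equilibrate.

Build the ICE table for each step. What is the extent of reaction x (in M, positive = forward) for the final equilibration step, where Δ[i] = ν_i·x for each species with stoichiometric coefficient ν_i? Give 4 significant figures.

Q₀ = 2.7094e+06 vs Keq = 2.5720e-05 ⇒ Q>K, reverse
Step 1:
                    A           C           L           B
  init        0.02119     0.08936     0.05379     0.07104
  Δ           0.07088     0.02363     0.07088    -0.07088
  eq          0.09207       0.113      0.1247  1.6379e-04
  solve Keq expr → x = -0.02363; check Q = 2.5720e-05
Then change container volume by factor 1.5 (V_new/V_old).
Step 2:
                    A           C           L           B
  init        0.06138     0.07532     0.08311  1.0919e-04
  Δ        4.5514e-05  1.5171e-05  4.5514e-05 -4.5514e-05
  eq          0.06142     0.07534     0.08316  6.3678e-05
  solve Keq expr → x = -1.5171e-05; check Q = 2.5720e-05

x = -1.5171e-05 M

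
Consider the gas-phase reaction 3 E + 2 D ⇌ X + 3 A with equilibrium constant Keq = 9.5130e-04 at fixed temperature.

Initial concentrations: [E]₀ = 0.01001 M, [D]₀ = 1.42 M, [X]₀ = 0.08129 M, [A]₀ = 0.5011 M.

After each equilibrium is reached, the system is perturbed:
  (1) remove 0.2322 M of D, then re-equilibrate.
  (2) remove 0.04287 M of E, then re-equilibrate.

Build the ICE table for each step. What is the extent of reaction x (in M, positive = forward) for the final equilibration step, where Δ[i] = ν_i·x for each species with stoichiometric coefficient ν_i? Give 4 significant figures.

x = -6.0337e-04 M

Q₀ = 5057 vs Keq = 9.5130e-04 ⇒ Q>K, reverse
Step 1:
                  E         D         X         A
  Initial   0.01001      1.42   0.08129    0.5011
  Change     0.2379    0.1586  -0.07931   -0.2379
  Equil      0.2479     1.579  0.001982    0.2632
  solve Keq expr → x = -0.07931; check Q = 9.5130e-04
Then remove 0.2322 M of D.
Step 2:
                  E         D         X         A
  Initial    0.2479     1.346  0.001982    0.2632
  Change   0.001463 9.7528e-04 -4.8764e-04 -0.001463
  Equil      0.2494     1.347  0.001495    0.2617
  solve Keq expr → x = -4.8764e-04; check Q = 9.5130e-04
Then remove 0.04287 M of E.
Step 3:
                  E         D         X         A
  Initial    0.2065     1.347  0.001495    0.2617
  Change    0.00181  0.001207 -6.0337e-04  -0.00181
  Equil      0.2083     1.349 8.9113e-04    0.2599
  solve Keq expr → x = -6.0337e-04; check Q = 9.5130e-04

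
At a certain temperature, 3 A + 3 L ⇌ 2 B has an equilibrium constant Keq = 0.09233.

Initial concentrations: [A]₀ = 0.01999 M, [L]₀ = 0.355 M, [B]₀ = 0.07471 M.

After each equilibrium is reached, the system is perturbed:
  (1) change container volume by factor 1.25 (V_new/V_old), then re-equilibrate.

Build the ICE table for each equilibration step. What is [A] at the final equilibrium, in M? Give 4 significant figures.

[A]_eq = 0.1023 M

Q₀ = 1.5618e+04 vs Keq = 0.09233 ⇒ Q>K, reverse
Step 1:
                  A         L         B
  I         0.01999     0.355   0.07471
  C          0.1057    0.1057  -0.07048
  E          0.1257    0.4607  0.004235
  solve Keq expr → x = -0.03524; check Q = 0.09233
Then change container volume by factor 1.25 (V_new/V_old).
Step 2:
                  A         L         B
  I          0.1006    0.3686  0.003388
  C        0.001722  0.001722 -0.001148
  E          0.1023    0.3703   0.00224
  solve Keq expr → x = -5.7404e-04; check Q = 0.09233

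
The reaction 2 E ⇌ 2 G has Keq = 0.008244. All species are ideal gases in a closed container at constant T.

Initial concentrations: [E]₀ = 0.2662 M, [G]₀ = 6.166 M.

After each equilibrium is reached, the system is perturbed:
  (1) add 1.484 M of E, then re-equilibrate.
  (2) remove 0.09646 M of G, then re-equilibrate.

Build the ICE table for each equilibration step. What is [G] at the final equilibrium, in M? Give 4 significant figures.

Q₀ = 536.5 vs Keq = 0.008244 ⇒ Q>K, reverse
Step 1:
                   E          G
  init        0.2662      6.166
  Δ            5.631     -5.631
  eq           5.897     0.5354
  solve Keq expr → x = -2.815; check Q = 0.008244
Then add 1.484 M of E.
Step 2:
                   E          G
  init         7.381     0.5354
  Δ          -0.1235     0.1235
  eq           7.257     0.6589
  solve Keq expr → x = 0.06176; check Q = 0.008244
Then remove 0.09646 M of G.
Step 3:
                   E          G
  init         7.257     0.5625
  Δ         -0.08843    0.08843
  eq           7.169     0.6509
  solve Keq expr → x = 0.04422; check Q = 0.008244

[G]_eq = 0.6509 M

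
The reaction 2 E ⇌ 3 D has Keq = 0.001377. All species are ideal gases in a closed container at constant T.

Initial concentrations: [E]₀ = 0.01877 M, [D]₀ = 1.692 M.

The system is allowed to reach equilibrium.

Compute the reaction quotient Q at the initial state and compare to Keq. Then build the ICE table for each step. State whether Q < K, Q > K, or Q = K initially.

Q₀ = 1.3749e+04; Q > K (proceeds reverse)

Q₀ = 1.3749e+04 vs Keq = 0.001377 ⇒ Q>K, reverse
Step 1:
                  E         D
  init      0.01877     1.692
  Δ            1.05    -1.576
  eq          1.069    0.1163
  solve Keq expr → x = -0.5252; check Q = 0.001377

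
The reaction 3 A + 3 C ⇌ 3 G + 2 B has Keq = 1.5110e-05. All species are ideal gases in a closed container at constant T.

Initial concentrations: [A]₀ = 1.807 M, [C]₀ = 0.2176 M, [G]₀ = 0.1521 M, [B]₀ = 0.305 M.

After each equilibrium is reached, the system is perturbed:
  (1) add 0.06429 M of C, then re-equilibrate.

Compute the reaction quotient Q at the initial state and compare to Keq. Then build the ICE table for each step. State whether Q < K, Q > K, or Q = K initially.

Q₀ = 0.005384; Q > K (proceeds reverse)

Q₀ = 0.005384 vs Keq = 1.5110e-05 ⇒ Q>K, reverse
Step 1:
                    A           C           G           B
  init          1.807      0.2176      0.1521       0.305
  Δ            0.1108      0.1108     -0.1108    -0.07384
  eq            1.918      0.3284     0.04133      0.2312
  solve Keq expr → x = -0.03692; check Q = 1.5110e-05
Then add 0.06429 M of C.
Step 2:
                    A           C           G           B
  init          1.918      0.3927     0.04133      0.2312
  Δ         -0.006511   -0.006511    0.006511    0.004341
  eq            1.911      0.3861     0.04784      0.2355
  solve Keq expr → x = 0.00217; check Q = 1.5110e-05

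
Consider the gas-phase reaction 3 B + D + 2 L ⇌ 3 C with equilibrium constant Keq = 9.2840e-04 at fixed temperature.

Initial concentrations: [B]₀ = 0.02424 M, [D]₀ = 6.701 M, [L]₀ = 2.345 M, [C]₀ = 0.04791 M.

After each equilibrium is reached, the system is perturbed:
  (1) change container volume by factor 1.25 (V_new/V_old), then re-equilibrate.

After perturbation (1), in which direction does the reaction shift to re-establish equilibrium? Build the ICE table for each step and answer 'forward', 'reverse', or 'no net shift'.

Q₀ = 0.2095 vs Keq = 9.2840e-04 ⇒ Q>K, reverse
Step 1:
                  B         D         L         C
  I         0.02424     6.701     2.345   0.04791
  C         0.03015   0.01005    0.0201  -0.03015
  E         0.05439     6.711     2.365   0.01776
  solve Keq expr → x = -0.01005; check Q = 9.2840e-04
Then change container volume by factor 1.25 (V_new/V_old).
Step 2:
                  B         D         L         C
  I         0.04351     5.369     1.892   0.01421
  C        0.002248 7.4934e-04  0.001499 -0.002248
  E         0.04576      5.37     1.894   0.01196
  solve Keq expr → x = -7.4934e-04; check Q = 9.2840e-04

Direction: reverse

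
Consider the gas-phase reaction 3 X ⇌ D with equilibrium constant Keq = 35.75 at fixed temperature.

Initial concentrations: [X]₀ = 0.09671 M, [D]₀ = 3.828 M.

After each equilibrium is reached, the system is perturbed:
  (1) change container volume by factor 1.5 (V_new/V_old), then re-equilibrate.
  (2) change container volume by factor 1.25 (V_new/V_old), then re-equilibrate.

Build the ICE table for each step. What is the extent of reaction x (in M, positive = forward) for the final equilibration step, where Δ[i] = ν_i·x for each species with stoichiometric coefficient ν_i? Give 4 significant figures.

x = -0.0171 M

Q₀ = 4232 vs Keq = 35.75 ⇒ Q>K, reverse
Step 1:
                  X         D
  I         0.09671     3.828
  C           0.373   -0.1243
  E          0.4697     3.704
  solve Keq expr → x = -0.1243; check Q = 35.75
Then change container volume by factor 1.5 (V_new/V_old).
Step 2:
                  X         D
  I          0.3131     2.469
  C         0.09541   -0.0318
  E          0.4085     2.437
  solve Keq expr → x = -0.0318; check Q = 35.75
Then change container volume by factor 1.25 (V_new/V_old).
Step 3:
                  X         D
  I          0.3268      1.95
  C         0.05131   -0.0171
  E          0.3781     1.933
  solve Keq expr → x = -0.0171; check Q = 35.75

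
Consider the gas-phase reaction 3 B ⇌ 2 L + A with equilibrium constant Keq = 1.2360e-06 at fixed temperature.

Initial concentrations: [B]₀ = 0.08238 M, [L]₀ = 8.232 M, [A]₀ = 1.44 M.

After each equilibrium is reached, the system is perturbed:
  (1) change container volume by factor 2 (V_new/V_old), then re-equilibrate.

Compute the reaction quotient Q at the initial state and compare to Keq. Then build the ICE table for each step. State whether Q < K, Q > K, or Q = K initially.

Q₀ = 1.7455e+05 vs Keq = 1.2360e-06 ⇒ Q>K, reverse
Step 1:
                    B           L           A
  I           0.08238       8.232        1.44
  C              4.32       -2.88       -1.44
  E             4.402       5.352  3.6817e-06
  solve Keq expr → x = -1.44; check Q = 1.2360e-06
Then change container volume by factor 2 (V_new/V_old).
Step 2:
                    B           L           A
  I             2.201       2.676  1.8408e-06
  C                 0           0           0
  E             2.201       2.676  1.8408e-06
  solve Keq expr → x = 0; check Q = 1.2360e-06

Q₀ = 1.7455e+05; Q > K (proceeds reverse)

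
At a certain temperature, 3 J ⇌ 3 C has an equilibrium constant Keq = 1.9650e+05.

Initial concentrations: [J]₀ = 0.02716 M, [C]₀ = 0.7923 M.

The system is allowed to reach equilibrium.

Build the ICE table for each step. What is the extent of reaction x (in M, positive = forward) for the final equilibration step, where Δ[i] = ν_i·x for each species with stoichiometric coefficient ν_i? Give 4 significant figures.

x = 0.004434 M

Q₀ = 2.4824e+04 vs Keq = 1.9650e+05 ⇒ Q<K, forward
Step 1:
                   J          C
  init       0.02716     0.7923
  Δ          -0.0133     0.0133
  eq         0.01386     0.8056
  solve Keq expr → x = 0.004434; check Q = 1.9650e+05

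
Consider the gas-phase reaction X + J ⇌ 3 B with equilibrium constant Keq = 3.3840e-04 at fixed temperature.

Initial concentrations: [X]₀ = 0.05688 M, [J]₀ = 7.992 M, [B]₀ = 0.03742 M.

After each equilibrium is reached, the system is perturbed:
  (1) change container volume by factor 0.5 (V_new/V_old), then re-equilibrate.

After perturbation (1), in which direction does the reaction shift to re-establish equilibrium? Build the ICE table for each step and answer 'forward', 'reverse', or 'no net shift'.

Q₀ = 1.1526e-04 vs Keq = 3.3840e-04 ⇒ Q<K, forward
Step 1:
                  X         J         B
  init      0.05688     7.992   0.03742
  Δ        -0.00486  -0.00486   0.01458
  eq        0.05202     7.987     0.052
  solve Keq expr → x = 0.00486; check Q = 3.3840e-04
Then change container volume by factor 0.5 (V_new/V_old).
Step 2:
                  X         J         B
  init        0.104     15.97     0.104
  Δ         0.00658   0.00658  -0.01974
  eq         0.1106     15.98   0.08426
  solve Keq expr → x = -0.00658; check Q = 3.3840e-04

Direction: reverse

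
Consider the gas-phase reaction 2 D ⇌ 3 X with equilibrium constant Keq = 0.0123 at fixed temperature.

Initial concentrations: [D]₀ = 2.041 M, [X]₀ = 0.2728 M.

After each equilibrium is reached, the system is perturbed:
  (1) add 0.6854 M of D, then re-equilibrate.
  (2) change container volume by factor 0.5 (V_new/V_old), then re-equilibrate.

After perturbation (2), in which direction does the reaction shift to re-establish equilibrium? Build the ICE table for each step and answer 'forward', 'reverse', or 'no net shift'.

Q₀ = 0.004874 vs Keq = 0.0123 ⇒ Q<K, forward
Step 1:
                   D          X
  Initial      2.041     0.2728
  Change     -0.0608     0.0912
  Equil         1.98      0.364
  solve Keq expr → x = 0.0304; check Q = 0.0123
Then add 0.6854 M of D.
Step 2:
                   D          X
  Initial      2.666      0.364
  Change    -0.04951    0.07426
  Equil        2.616     0.4383
  solve Keq expr → x = 0.02475; check Q = 0.0123
Then change container volume by factor 0.5 (V_new/V_old).
Step 3:
                   D          X
  Initial      5.232     0.8765
  Change      0.1138    -0.1708
  Equil        5.346     0.7058
  solve Keq expr → x = -0.05692; check Q = 0.0123

Direction: reverse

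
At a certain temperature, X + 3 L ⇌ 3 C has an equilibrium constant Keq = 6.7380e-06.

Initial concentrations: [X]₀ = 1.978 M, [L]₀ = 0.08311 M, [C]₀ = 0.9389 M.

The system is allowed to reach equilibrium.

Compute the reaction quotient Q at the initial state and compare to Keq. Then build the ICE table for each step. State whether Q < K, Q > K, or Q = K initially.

Q₀ = 728.9; Q > K (proceeds reverse)

Q₀ = 728.9 vs Keq = 6.7380e-06 ⇒ Q>K, reverse
Step 1:
                  X         L         C
  Initial     1.978   0.08311    0.9389
  Change     0.3047    0.9141   -0.9141
  Equil       2.283    0.9972    0.0248
  solve Keq expr → x = -0.3047; check Q = 6.7380e-06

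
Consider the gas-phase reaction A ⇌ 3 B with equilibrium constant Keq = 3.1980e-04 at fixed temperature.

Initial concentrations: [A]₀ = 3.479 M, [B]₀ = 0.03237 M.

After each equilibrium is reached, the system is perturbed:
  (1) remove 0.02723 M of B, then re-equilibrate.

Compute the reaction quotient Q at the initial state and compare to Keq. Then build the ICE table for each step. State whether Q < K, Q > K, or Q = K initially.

Q₀ = 9.7493e-06 vs Keq = 3.1980e-04 ⇒ Q<K, forward
Step 1:
                    A           B
  I             3.479     0.03237
  C          -0.02367     0.07101
  E             3.455      0.1034
  solve Keq expr → x = 0.02367; check Q = 3.1980e-04
Then remove 0.02723 M of B.
Step 2:
                    A           B
  I             3.455     0.07615
  C         -0.009047     0.02714
  E             3.446      0.1033
  solve Keq expr → x = 0.009047; check Q = 3.1980e-04

Q₀ = 9.7493e-06; Q < K (proceeds forward)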